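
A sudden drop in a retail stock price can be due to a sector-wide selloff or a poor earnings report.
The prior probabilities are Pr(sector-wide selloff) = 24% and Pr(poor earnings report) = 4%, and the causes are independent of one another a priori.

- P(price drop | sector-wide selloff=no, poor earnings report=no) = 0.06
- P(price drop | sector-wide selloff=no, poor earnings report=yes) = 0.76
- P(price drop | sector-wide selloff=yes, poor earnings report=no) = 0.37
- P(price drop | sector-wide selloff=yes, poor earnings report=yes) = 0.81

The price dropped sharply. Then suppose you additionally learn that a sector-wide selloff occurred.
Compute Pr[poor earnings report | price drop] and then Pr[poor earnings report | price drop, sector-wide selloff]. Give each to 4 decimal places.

Pr[poor earnings report | price drop] ≈ 0.1931; Pr[poor earnings report | price drop, sector-wide selloff] ≈ 0.0836

P(price drop) = 0.06*0.76*0.96 + 0.76*0.76*0.04 + 0.37*0.24*0.96 + 0.81*0.24*0.04 = 0.043776 + 0.023104 + 0.085248 + 0.007776 = 0.159904
Of this, 0.030880 comes from 0.023104 + 0.007776 (the poor earnings report=true cases).
Hence the posterior is 0.030880/0.159904 ≈ 0.1931.

With the extra evidence:
Enumerate both values of poor earnings report and weight by the priors:
  P(price drop | sector-wide selloff) = 0.37×0.96 + 0.81×0.04
        = 0.355200 + 0.032400 = 0.387600
The terms with poor earnings report present sum to 0.032400, so
  P(poor earnings report | price drop, sector-wide selloff) = 0.032400 / 0.387600 ≈ 0.0836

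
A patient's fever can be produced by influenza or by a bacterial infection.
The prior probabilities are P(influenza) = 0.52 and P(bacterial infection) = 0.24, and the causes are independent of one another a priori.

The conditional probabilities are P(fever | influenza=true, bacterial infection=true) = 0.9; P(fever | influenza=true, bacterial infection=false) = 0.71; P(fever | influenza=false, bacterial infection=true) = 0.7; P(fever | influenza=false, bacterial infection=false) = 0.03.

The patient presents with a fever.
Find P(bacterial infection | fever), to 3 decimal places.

P(fever) = 0.03*0.48*0.76 + 0.7*0.48*0.24 + 0.71*0.52*0.76 + 0.9*0.52*0.24 = 0.010944 + 0.080640 + 0.280592 + 0.112320 = 0.484496
Restricting to configurations with bacterial infection present: 0.080640 + 0.112320 = 0.192960.
So P(bacterial infection | fever) = 0.192960/0.484496 ≈ 0.398.

P(bacterial infection | fever) ≈ 0.398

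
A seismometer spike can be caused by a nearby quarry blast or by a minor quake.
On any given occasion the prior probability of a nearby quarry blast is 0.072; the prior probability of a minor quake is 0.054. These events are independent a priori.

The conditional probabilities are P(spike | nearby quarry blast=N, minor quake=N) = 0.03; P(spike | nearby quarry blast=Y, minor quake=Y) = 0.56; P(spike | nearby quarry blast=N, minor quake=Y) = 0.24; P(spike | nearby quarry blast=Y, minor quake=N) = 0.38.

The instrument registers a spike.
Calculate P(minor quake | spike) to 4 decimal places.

P(minor quake | spike) ≈ 0.2138

Sum P(spike|·) weighted by the priors over the 4 (nearby quarry blast, minor quake) configurations:
  P(spike) = 0.03×0.928×0.946 + 0.24×0.928×0.054 + 0.38×0.072×0.946 + 0.56×0.072×0.054
        = 0.026337 + 0.012027 + 0.025883 + 0.002177 = 0.066424
Keeping only the minor quake-present terms gives 0.014204, so
  P(minor quake | spike) = 0.014204 / 0.066424 ≈ 0.2138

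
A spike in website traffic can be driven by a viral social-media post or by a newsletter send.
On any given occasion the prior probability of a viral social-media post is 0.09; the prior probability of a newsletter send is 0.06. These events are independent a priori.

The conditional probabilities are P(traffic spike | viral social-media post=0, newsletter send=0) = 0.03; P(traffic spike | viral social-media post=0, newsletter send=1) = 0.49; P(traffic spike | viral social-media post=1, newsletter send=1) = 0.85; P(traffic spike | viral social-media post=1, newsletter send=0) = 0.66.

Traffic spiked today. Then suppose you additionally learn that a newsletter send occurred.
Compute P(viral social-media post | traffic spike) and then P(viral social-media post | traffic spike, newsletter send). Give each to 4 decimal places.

P(viral social-media post | traffic spike) ≈ 0.5355; P(viral social-media post | traffic spike, newsletter send) ≈ 0.1464

P(traffic spike) = 0.03×0.91×0.94 + 0.49×0.91×0.06 + 0.66×0.09×0.94 + 0.85×0.09×0.06 = 0.025662 + 0.026754 + 0.055836 + 0.004590 = 0.112842
Of this, 0.060426 comes from 0.055836 + 0.004590 (the viral social-media post=true cases).
So P(viral social-media post | traffic spike) = 0.060426/0.112842 ≈ 0.5355.

Now condition on the additional information:
Numerator (weight on configurations with viral social-media post): 0.85*0.09 = 0.076500
Normalizer over all consistent configurations: 0.49*0.91 + 0.85*0.09 = 0.522400
Posterior = 0.076500 / 0.522400 ≈ 0.1464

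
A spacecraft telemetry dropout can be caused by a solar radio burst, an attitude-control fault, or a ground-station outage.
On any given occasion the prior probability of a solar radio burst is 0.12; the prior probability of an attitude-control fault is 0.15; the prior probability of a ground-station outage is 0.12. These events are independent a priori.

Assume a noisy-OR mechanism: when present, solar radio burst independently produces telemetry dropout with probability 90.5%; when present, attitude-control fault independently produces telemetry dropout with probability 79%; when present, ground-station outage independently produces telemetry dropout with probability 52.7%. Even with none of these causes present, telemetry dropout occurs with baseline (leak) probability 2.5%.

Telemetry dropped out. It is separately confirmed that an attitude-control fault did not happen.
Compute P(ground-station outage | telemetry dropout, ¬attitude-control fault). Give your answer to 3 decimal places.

P(ground-station outage | telemetry dropout, ¬attitude-control fault) ≈ 0.380

Under noisy-OR, P(telemetry dropout | causes) = 1 − (1−0.025)·∏(1−qᵢ) over the active causes.
By total probability over the 4 (solar radio burst, ground-station outage) configurations:
  P(telemetry dropout | ¬attitude-control fault) = 0.025×0.88×0.88 + 0.538825×0.88×0.12 + 0.907375×0.12×0.88 + 0.956188×0.12×0.12
        = 0.019360 + 0.056900 + 0.095819 + 0.013769 = 0.185848
The terms with ground-station outage present sum to 0.070669, so
  P(ground-station outage | telemetry dropout, ¬attitude-control fault) = 0.070669 / 0.185848 ≈ 0.380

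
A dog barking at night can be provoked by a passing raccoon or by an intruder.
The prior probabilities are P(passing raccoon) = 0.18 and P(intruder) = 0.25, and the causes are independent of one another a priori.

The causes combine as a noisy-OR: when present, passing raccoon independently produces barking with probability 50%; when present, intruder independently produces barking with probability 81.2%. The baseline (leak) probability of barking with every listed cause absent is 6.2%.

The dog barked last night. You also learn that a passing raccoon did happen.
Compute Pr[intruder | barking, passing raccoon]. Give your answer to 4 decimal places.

Pr[intruder | barking, passing raccoon] ≈ 0.3640

Under noisy-OR, P(barking | causes) = 1 − (1−0.062)·∏(1−qᵢ) over the active causes.
For the numerator, keep only intruder=true terms: 0.911828×0.25 = 0.227957
The normalizing constant is 0.531×0.75 + 0.911828×0.25 = 0.626207
Posterior = 0.227957 / 0.626207 ≈ 0.3640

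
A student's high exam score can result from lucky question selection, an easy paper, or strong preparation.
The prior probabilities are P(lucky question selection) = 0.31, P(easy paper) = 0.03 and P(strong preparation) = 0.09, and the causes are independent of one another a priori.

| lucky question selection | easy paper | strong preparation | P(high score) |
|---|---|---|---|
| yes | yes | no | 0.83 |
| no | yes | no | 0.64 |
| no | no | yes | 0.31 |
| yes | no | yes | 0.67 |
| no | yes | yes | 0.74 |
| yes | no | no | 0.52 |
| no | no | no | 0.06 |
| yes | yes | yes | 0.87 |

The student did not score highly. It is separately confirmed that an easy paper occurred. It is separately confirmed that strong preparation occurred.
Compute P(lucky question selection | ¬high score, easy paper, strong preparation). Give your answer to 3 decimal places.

P(lucky question selection | ¬high score, easy paper, strong preparation) ≈ 0.183

For the numerator, keep only lucky question selection=true terms: 0.13*0.31 = 0.040300
Denominator P(¬high score | easy paper, strong preparation): 0.26*0.69 + 0.13*0.31 = 0.219700
Posterior = 0.040300 / 0.219700 ≈ 0.183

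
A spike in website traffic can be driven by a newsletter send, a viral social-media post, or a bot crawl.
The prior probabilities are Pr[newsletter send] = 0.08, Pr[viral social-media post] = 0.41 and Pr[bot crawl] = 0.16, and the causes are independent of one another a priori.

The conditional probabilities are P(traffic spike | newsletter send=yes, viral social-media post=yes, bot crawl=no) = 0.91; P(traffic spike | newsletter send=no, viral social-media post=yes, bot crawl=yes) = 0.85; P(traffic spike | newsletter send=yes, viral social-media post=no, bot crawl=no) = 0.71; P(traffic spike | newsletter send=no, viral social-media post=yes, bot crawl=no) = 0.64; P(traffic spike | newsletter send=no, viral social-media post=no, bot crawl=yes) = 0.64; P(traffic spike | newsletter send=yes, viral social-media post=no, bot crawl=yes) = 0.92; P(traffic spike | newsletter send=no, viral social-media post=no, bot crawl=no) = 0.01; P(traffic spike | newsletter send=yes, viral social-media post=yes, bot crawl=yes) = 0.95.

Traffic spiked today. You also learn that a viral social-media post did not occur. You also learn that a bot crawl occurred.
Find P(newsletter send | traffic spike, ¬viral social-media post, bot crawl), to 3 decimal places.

P(newsletter send | traffic spike, ¬viral social-media post, bot crawl) ≈ 0.111

Enumerate both values of newsletter send and weight by the priors:
  P(traffic spike | ¬viral social-media post, bot crawl) = 0.64·0.92 + 0.92·0.08
        = 0.588800 + 0.073600 = 0.662400
Keeping only the newsletter send-present terms gives 0.073600, so
  P(newsletter send | traffic spike, ¬viral social-media post, bot crawl) = 0.073600 / 0.662400 ≈ 0.111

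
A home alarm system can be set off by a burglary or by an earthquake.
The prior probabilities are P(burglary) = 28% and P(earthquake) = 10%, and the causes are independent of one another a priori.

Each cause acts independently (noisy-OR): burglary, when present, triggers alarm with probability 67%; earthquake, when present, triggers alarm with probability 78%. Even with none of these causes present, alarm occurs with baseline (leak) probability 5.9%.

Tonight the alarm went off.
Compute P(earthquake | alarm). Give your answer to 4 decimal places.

Under noisy-OR, P(alarm | causes) = 1 − (1−0.059)·∏(1−qᵢ) over the active causes.
P(alarm) = 0.059×0.72×0.9 + 0.79298×0.72×0.1 + 0.68947×0.28×0.9 + 0.931683×0.28×0.1 = 0.038232 + 0.057095 + 0.173746 + 0.026087 = 0.295160
Restricting to configurations with earthquake present: 0.057095 + 0.026087 = 0.083182.
So P(earthquake | alarm) = 0.083182/0.295160 ≈ 0.2818.

P(earthquake | alarm) ≈ 0.2818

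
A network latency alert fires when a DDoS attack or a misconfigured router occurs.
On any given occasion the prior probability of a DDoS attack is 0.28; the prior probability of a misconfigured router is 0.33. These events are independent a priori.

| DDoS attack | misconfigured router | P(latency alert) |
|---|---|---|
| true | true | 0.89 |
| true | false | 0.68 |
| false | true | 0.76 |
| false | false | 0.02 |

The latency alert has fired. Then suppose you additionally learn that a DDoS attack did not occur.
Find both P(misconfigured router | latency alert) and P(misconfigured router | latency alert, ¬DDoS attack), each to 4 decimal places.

P(latency alert) = 0.02·0.72·0.67 + 0.76·0.72·0.33 + 0.68·0.28·0.67 + 0.89·0.28·0.33 = 0.009648 + 0.180576 + 0.127568 + 0.082236 = 0.400028
Of this, 0.262812 comes from 0.180576 + 0.082236 (the misconfigured router=true cases).
Hence the posterior is 0.262812/0.400028 ≈ 0.6570.

Now condition on the additional information:
Enumerate both values of misconfigured router and weight by the priors:
  P(latency alert | ¬DDoS attack) = 0.02*0.67 + 0.76*0.33
        = 0.013400 + 0.250800 = 0.264200
Keeping only the misconfigured router-present terms gives 0.250800, so
  P(misconfigured router | latency alert, ¬DDoS attack) = 0.250800 / 0.264200 ≈ 0.9493

P(misconfigured router | latency alert) ≈ 0.6570; P(misconfigured router | latency alert, ¬DDoS attack) ≈ 0.9493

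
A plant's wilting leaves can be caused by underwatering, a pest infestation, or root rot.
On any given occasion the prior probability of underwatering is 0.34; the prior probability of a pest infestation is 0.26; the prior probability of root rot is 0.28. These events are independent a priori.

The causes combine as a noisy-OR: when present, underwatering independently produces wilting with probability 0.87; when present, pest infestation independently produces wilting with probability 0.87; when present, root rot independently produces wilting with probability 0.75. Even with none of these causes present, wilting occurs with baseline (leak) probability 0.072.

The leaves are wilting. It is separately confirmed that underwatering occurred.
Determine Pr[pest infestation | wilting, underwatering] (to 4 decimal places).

Pr[pest infestation | wilting, underwatering] ≈ 0.2772

Under noisy-OR, P(wilting | causes) = 1 − (1−0.072)·∏(1−qᵢ) over the active causes.
By total probability over the 4 (pest infestation, root rot) configurations:
  P(wilting | underwatering) = 0.87936*0.74*0.72 + 0.96984*0.74*0.28 + 0.984317*0.26*0.72 + 0.996079*0.26*0.28
        = 0.468523 + 0.200951 + 0.184264 + 0.072515 = 0.926253
Configurations with pest infestation contribute 0.256779, so
  P(pest infestation | wilting, underwatering) = 0.256779 / 0.926253 ≈ 0.2772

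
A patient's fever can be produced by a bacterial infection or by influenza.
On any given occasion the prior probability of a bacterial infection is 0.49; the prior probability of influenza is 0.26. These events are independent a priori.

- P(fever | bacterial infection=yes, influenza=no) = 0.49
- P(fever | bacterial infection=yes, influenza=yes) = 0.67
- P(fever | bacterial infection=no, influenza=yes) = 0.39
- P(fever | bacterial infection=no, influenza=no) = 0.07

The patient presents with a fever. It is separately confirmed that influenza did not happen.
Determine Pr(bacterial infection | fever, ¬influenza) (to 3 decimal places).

Pr(bacterial infection | fever, ¬influenza) ≈ 0.871

Sum P(fever|·) weighted by the priors over both values of bacterial infection:
  P(fever | ¬influenza) = 0.07·0.51 + 0.49·0.49
        = 0.035700 + 0.240100 = 0.275800
The terms with bacterial infection present sum to 0.240100, so
  P(bacterial infection | fever, ¬influenza) = 0.240100 / 0.275800 ≈ 0.871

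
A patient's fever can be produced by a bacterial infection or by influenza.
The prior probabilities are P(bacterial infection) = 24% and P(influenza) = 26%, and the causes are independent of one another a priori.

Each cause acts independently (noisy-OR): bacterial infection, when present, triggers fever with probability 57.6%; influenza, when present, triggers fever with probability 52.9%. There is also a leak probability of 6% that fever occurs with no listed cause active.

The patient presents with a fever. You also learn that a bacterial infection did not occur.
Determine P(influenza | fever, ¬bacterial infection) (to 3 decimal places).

P(influenza | fever, ¬bacterial infection) ≈ 0.765

Under noisy-OR, P(fever | causes) = 1 − (1−0.06)·∏(1−qᵢ) over the active causes.
P(fever | ¬bacterial infection) = 0.06×0.74 + 0.55726×0.26 = 0.044400 + 0.144888 = 0.189288
Restricting to configurations with influenza present: 0.55726×0.26 = 0.144888.
So P(influenza | fever, ¬bacterial infection) = 0.144888/0.189288 ≈ 0.765.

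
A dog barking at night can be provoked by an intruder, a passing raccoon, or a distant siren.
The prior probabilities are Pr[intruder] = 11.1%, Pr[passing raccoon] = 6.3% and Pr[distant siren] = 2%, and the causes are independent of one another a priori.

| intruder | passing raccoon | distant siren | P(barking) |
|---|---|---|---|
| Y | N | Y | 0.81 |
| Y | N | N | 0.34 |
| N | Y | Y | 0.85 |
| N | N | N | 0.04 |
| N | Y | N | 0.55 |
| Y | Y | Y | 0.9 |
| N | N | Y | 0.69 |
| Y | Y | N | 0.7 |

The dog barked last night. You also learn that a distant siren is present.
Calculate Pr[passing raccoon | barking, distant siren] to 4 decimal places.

Numerator (weight on configurations with passing raccoon): 0.047606 + 0.006294 = 0.053900
Normalizer over all consistent configurations: 0.69*0.889*0.937 + 0.85*0.889*0.063 + 0.81*0.111*0.937 + 0.9*0.111*0.063 = 0.712911
Posterior = 0.053900 / 0.712911 ≈ 0.0756

Pr[passing raccoon | barking, distant siren] ≈ 0.0756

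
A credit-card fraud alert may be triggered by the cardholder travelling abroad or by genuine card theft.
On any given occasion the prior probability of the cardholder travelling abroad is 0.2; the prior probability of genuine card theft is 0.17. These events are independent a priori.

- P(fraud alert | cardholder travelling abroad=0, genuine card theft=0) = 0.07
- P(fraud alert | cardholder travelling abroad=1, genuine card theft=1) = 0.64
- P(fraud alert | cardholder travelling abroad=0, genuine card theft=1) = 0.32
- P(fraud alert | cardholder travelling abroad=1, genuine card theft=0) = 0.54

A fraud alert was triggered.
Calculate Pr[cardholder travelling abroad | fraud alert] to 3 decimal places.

Pr[cardholder travelling abroad | fraud alert] ≈ 0.553

Numerator (weight on configurations with cardholder travelling abroad): 0.089640 + 0.021760 = 0.111400
Denominator P(fraud alert): 0.07×0.8×0.83 + 0.32×0.8×0.17 + 0.54×0.2×0.83 + 0.64×0.2×0.17 = 0.201400
P(cardholder travelling abroad | fraud alert) = 0.111400/0.201400 ≈ 0.553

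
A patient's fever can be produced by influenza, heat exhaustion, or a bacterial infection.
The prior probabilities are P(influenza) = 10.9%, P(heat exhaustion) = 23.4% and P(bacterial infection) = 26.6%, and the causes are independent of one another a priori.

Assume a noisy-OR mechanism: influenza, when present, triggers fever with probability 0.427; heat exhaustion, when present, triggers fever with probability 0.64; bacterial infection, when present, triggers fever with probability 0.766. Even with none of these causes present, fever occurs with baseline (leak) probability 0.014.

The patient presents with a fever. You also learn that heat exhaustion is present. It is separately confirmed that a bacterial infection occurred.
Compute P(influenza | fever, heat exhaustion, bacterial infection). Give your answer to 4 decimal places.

Under noisy-OR, P(fever | causes) = 1 − (1−0.014)·∏(1−qᵢ) over the active causes.
P(fever | heat exhaustion, bacterial infection) = 0.916939×0.891 + 0.952406×0.109 = 0.816993 + 0.103812 = 0.920805
The influenza-present share is 0.952406×0.109 = 0.103812.
Hence the posterior is 0.103812/0.920805 ≈ 0.1127.

P(influenza | fever, heat exhaustion, bacterial infection) ≈ 0.1127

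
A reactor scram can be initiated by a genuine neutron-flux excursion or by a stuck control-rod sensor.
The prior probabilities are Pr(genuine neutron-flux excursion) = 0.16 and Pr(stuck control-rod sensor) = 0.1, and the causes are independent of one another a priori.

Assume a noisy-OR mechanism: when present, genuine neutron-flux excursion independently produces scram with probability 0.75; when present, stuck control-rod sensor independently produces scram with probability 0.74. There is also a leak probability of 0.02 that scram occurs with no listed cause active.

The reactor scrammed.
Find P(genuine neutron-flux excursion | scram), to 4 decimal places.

Under noisy-OR, P(scram | causes) = 1 − (1−0.02)·∏(1−qᵢ) over the active causes.
P(scram) = 0.02·0.84·0.9 + 0.7452·0.84·0.1 + 0.755·0.16·0.9 + 0.9363·0.16·0.1 = 0.015120 + 0.062597 + 0.108720 + 0.014981 = 0.201418
Restricting to configurations with genuine neutron-flux excursion present: 0.108720 + 0.014981 = 0.123701.
Hence the posterior is 0.123701/0.201418 ≈ 0.6142.

P(genuine neutron-flux excursion | scram) ≈ 0.6142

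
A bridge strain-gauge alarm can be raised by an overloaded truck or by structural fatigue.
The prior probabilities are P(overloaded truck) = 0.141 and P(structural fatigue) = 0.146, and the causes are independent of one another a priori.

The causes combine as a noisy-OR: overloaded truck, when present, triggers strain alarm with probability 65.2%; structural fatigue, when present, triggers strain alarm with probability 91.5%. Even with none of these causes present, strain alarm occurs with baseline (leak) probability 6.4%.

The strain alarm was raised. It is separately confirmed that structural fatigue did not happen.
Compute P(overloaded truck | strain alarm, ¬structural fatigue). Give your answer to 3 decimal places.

P(overloaded truck | strain alarm, ¬structural fatigue) ≈ 0.634

Under noisy-OR, P(strain alarm | causes) = 1 − (1−0.064)·∏(1−qᵢ) over the active causes.
P(strain alarm | ¬structural fatigue) = 0.064×0.859 + 0.674272×0.141 = 0.054976 + 0.095072 = 0.150048
Restricting to configurations with overloaded truck present: 0.674272×0.141 = 0.095072.
So P(overloaded truck | strain alarm, ¬structural fatigue) = 0.095072/0.150048 ≈ 0.634.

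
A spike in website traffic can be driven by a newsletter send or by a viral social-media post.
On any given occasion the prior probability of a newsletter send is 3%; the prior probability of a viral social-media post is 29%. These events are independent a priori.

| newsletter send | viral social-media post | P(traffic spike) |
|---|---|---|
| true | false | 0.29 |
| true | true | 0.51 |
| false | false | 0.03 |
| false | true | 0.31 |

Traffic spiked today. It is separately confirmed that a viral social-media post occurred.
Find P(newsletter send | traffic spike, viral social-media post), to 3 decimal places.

P(newsletter send | traffic spike, viral social-media post) ≈ 0.048

P(traffic spike | viral social-media post) = 0.31*0.97 + 0.51*0.03 = 0.300700 + 0.015300 = 0.316000
Of this, 0.015300 comes from 0.51*0.03 (the newsletter send=true cases).
Hence the posterior is 0.015300/0.316000 ≈ 0.048.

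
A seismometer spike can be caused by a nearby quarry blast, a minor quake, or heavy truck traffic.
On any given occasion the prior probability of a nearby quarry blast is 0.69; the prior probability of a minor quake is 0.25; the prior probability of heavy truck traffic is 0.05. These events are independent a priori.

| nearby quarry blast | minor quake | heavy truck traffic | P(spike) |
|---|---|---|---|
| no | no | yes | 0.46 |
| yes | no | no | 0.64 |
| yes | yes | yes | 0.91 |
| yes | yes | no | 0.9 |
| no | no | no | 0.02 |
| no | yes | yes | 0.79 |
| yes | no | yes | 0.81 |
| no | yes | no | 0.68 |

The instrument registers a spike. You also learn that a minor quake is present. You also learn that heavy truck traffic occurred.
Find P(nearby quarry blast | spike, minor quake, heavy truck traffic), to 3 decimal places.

Weight on nearby quarry blast=true, given the evidence: 0.91·0.69 = 0.627900
The normalizing constant is 0.79·0.31 + 0.91·0.69 = 0.872800
P(nearby quarry blast | spike, minor quake, heavy truck traffic) = 0.627900/0.872800 ≈ 0.719

P(nearby quarry blast | spike, minor quake, heavy truck traffic) ≈ 0.719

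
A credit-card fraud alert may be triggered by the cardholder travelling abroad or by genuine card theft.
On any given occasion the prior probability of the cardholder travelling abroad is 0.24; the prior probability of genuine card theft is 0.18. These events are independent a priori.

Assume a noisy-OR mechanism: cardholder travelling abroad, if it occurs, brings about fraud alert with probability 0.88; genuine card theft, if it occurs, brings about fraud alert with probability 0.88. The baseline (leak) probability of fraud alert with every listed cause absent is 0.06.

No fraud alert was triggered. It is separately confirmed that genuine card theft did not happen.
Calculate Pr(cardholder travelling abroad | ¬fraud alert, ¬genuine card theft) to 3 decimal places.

Pr(cardholder travelling abroad | ¬fraud alert, ¬genuine card theft) ≈ 0.037

Under noisy-OR, P(fraud alert | causes) = 1 − (1−0.06)·∏(1−qᵢ) over the active causes.
P(¬fraud alert | ¬genuine card theft) = 0.94×0.76 + 0.1128×0.24 = 0.714400 + 0.027072 = 0.741472
The cardholder travelling abroad-present share is 0.1128×0.24 = 0.027072.
P(cardholder travelling abroad | ¬fraud alert, ¬genuine card theft) = 0.027072 / 0.741472 ≈ 0.037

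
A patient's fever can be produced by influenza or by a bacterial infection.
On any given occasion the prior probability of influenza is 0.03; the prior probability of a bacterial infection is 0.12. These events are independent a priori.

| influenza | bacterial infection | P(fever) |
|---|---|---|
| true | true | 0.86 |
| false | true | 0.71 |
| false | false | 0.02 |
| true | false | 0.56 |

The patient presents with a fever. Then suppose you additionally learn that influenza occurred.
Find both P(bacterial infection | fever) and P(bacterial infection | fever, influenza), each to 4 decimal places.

P(bacterial infection | fever) ≈ 0.7291; P(bacterial infection | fever, influenza) ≈ 0.1732

For the numerator, keep only bacterial infection=true terms: 0.082644 + 0.003096 = 0.085740
Normalizer over all consistent configurations: 0.02·0.97·0.88 + 0.71·0.97·0.12 + 0.56·0.03·0.88 + 0.86·0.03·0.12 = 0.117596
P(bacterial infection | fever) = 0.085740/0.117596 ≈ 0.7291

Now also conditioning on influenza=true:
For the numerator, keep only bacterial infection=true terms: 0.86*0.12 = 0.103200
Denominator P(fever | influenza): 0.56*0.88 + 0.86*0.12 = 0.596000
P(bacterial infection | fever, influenza) = 0.103200/0.596000 ≈ 0.1732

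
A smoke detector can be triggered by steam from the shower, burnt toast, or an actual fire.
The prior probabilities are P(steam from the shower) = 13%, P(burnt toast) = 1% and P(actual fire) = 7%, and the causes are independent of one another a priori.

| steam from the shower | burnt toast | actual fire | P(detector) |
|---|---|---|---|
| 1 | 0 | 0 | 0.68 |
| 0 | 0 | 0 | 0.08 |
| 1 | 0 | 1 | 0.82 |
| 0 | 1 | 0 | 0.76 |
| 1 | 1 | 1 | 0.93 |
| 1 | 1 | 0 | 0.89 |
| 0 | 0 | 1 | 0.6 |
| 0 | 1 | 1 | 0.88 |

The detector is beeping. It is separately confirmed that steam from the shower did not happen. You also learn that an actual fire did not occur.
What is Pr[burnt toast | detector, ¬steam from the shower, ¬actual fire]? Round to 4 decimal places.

Pr[burnt toast | detector, ¬steam from the shower, ¬actual fire] ≈ 0.0876

P(detector | ¬steam from the shower, ¬actual fire) = 0.08·0.99 + 0.76·0.01 = 0.079200 + 0.007600 = 0.086800
The burnt toast-present share is 0.76·0.01 = 0.007600.
P(burnt toast | detector, ¬steam from the shower, ¬actual fire) = 0.007600 / 0.086800 ≈ 0.0876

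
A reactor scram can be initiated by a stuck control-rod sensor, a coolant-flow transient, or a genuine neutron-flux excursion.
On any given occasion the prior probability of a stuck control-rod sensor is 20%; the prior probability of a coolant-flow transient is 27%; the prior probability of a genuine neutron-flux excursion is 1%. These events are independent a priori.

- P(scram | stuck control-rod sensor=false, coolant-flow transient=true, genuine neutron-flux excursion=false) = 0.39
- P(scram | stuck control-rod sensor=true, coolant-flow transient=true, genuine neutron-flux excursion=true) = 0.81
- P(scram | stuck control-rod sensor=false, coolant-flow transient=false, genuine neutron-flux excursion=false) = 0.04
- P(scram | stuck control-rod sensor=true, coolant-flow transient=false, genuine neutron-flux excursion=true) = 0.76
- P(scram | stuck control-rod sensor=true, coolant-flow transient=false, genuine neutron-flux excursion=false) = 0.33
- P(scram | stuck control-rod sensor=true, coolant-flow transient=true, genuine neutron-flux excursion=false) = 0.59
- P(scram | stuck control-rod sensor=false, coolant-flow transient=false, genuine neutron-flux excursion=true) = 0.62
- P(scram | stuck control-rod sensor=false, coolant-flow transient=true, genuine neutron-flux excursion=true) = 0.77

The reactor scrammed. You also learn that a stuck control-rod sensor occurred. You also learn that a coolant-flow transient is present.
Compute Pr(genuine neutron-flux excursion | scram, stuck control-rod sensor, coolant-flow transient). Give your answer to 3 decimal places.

Pr(genuine neutron-flux excursion | scram, stuck control-rod sensor, coolant-flow transient) ≈ 0.014

By total probability over both values of genuine neutron-flux excursion:
  P(scram | stuck control-rod sensor, coolant-flow transient) = 0.59*0.99 + 0.81*0.01
        = 0.584100 + 0.008100 = 0.592200
Configurations with genuine neutron-flux excursion contribute 0.008100, so
  P(genuine neutron-flux excursion | scram, stuck control-rod sensor, coolant-flow transient) = 0.008100 / 0.592200 ≈ 0.014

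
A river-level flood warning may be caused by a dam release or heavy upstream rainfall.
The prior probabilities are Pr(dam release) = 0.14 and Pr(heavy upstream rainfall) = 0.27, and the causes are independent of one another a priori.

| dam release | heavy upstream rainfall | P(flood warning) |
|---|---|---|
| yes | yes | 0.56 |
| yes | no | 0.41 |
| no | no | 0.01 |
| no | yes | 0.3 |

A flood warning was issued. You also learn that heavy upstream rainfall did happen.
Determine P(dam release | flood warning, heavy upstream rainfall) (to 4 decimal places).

P(flood warning | heavy upstream rainfall) = 0.3·0.86 + 0.56·0.14 = 0.258000 + 0.078400 = 0.336400
Of this, 0.078400 comes from 0.56·0.14 (the dam release=true cases).
Hence the posterior is 0.078400/0.336400 ≈ 0.2331.

P(dam release | flood warning, heavy upstream rainfall) ≈ 0.2331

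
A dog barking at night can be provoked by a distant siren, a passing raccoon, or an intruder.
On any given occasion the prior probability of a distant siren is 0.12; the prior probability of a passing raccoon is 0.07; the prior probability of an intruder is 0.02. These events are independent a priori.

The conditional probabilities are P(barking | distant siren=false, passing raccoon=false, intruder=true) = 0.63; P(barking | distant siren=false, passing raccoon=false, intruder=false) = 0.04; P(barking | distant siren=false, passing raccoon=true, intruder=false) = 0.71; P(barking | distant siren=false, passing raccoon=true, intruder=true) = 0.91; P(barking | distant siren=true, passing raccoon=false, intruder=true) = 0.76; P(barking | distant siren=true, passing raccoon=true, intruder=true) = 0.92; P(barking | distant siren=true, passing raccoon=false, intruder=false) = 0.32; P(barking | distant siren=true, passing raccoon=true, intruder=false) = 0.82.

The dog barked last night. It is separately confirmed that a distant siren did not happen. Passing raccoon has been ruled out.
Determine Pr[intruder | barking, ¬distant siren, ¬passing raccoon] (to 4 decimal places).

Pr[intruder | barking, ¬distant siren, ¬passing raccoon] ≈ 0.2432

P(barking | ¬distant siren, ¬passing raccoon) = 0.04*0.98 + 0.63*0.02 = 0.039200 + 0.012600 = 0.051800
Restricting to configurations with intruder present: 0.63*0.02 = 0.012600.
Hence the posterior is 0.012600/0.051800 ≈ 0.2432.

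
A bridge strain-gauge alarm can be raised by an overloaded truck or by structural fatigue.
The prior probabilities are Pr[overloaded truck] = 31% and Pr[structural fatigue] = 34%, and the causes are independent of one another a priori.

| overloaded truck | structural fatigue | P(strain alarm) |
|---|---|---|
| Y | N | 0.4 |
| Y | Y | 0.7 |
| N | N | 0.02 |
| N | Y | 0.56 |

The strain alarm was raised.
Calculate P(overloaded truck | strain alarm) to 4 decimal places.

Weight on overloaded truck=true, given the evidence: 0.081840 + 0.073780 = 0.155620
The normalizing constant is 0.02×0.69×0.66 + 0.56×0.69×0.34 + 0.4×0.31×0.66 + 0.7×0.31×0.34 = 0.296104
P(overloaded truck | strain alarm) = 0.155620/0.296104 ≈ 0.5256

P(overloaded truck | strain alarm) ≈ 0.5256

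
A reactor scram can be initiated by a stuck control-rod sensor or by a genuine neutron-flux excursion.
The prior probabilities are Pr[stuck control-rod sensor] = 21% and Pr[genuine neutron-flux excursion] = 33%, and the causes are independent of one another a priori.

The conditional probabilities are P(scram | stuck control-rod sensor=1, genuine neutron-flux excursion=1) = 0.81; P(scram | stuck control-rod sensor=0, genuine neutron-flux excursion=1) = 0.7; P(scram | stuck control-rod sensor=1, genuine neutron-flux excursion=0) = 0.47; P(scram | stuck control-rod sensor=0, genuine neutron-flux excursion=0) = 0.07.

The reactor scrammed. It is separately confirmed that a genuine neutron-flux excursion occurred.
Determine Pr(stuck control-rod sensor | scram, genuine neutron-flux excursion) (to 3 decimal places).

Pr(stuck control-rod sensor | scram, genuine neutron-flux excursion) ≈ 0.235

P(scram | genuine neutron-flux excursion) = 0.7*0.79 + 0.81*0.21 = 0.553000 + 0.170100 = 0.723100
Of this, 0.170100 comes from 0.81*0.21 (the stuck control-rod sensor=true cases).
P(stuck control-rod sensor | scram, genuine neutron-flux excursion) = 0.170100 / 0.723100 ≈ 0.235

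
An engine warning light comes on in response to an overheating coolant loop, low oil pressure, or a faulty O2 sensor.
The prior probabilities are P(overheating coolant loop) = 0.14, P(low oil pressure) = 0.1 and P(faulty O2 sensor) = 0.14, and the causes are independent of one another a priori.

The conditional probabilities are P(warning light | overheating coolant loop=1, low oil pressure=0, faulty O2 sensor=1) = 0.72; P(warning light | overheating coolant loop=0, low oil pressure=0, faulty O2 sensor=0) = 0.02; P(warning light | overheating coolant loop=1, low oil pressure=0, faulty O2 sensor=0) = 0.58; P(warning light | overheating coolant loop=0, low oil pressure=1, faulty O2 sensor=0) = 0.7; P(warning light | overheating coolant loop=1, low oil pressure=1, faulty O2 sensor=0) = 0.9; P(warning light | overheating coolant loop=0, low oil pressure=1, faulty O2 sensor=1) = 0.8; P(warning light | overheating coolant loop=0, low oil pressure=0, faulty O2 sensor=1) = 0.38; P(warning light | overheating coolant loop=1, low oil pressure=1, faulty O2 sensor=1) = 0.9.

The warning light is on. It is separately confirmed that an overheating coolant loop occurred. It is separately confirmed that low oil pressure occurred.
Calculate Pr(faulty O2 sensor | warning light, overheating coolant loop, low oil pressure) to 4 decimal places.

Weight on faulty O2 sensor=true, given the evidence: 0.9*0.14 = 0.126000
Normalizer over all consistent configurations: 0.9*0.86 + 0.9*0.14 = 0.900000
Posterior = 0.126000 / 0.900000 ≈ 0.1400

Pr(faulty O2 sensor | warning light, overheating coolant loop, low oil pressure) ≈ 0.1400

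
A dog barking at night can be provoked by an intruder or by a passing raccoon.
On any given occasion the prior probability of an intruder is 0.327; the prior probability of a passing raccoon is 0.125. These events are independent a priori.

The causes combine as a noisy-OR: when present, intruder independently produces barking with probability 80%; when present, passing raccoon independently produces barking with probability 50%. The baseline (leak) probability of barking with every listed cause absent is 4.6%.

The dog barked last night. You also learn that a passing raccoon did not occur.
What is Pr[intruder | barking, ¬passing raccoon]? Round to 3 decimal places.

Pr[intruder | barking, ¬passing raccoon] ≈ 0.895

Under noisy-OR, P(barking | causes) = 1 − (1−0.046)·∏(1−qᵢ) over the active causes.
P(barking | ¬passing raccoon) = 0.046*0.673 + 0.8092*0.327 = 0.030958 + 0.264608 = 0.295566
Of this, 0.264608 comes from 0.8092*0.327 (the intruder=true cases).
Hence the posterior is 0.264608/0.295566 ≈ 0.895.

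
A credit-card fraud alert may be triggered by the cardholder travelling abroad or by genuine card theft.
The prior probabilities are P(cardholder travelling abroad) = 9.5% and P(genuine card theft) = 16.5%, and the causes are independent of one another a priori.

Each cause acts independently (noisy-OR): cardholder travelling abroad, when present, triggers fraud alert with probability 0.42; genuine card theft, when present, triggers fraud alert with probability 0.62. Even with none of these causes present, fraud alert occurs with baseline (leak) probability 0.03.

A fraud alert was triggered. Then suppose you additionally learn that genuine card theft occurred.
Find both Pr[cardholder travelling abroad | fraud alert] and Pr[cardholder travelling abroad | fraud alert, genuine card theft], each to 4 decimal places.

Pr[cardholder travelling abroad | fraud alert] ≈ 0.2868; Pr[cardholder travelling abroad | fraud alert, genuine card theft] ≈ 0.1156

Under noisy-OR, P(fraud alert | causes) = 1 − (1−0.03)·∏(1−qᵢ) over the active causes.
Numerator (weight on configurations with cardholder travelling abroad): 0.034697 + 0.012324 = 0.047021
The normalizing constant is 0.03*0.905*0.835 + 0.6314*0.905*0.165 + 0.4374*0.095*0.835 + 0.786212*0.095*0.165 = 0.163975
P(cardholder travelling abroad | fraud alert) = 0.047021/0.163975 ≈ 0.2868

With the extra evidence:
Enumerate both values of cardholder travelling abroad and weight by the priors:
  P(fraud alert | genuine card theft) = 0.6314*0.905 + 0.786212*0.095
        = 0.571417 + 0.074690 = 0.646107
Keeping only the cardholder travelling abroad-present terms gives 0.074690, so
  P(cardholder travelling abroad | fraud alert, genuine card theft) = 0.074690 / 0.646107 ≈ 0.1156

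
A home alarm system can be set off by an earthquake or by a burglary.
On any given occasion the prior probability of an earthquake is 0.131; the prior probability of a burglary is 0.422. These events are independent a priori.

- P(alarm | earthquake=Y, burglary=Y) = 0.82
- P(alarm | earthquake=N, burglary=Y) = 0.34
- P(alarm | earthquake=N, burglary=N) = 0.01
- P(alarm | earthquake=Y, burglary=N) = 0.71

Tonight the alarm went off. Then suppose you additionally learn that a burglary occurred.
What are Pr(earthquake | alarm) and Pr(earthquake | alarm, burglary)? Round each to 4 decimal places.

Pr(earthquake | alarm) ≈ 0.4331; Pr(earthquake | alarm, burglary) ≈ 0.2666

Numerator (weight on configurations with earthquake): 0.053760 + 0.045331 = 0.099091
The normalizing constant is 0.01·0.869·0.578 + 0.34·0.869·0.422 + 0.71·0.131·0.578 + 0.82·0.131·0.422 = 0.228798
P(earthquake | alarm) = 0.099091/0.228798 ≈ 0.4331

With the extra evidence:
Enumerate both values of earthquake and weight by the priors:
  P(alarm | burglary) = 0.34*0.869 + 0.82*0.131
        = 0.295460 + 0.107420 = 0.402880
Keeping only the earthquake-present terms gives 0.107420, so
  P(earthquake | alarm, burglary) = 0.107420 / 0.402880 ≈ 0.2666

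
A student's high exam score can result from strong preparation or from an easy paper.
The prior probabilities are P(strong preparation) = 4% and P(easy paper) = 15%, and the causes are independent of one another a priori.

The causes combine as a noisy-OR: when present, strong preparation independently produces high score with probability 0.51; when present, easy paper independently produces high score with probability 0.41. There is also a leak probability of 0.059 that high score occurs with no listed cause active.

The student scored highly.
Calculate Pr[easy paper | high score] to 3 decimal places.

Under noisy-OR, P(high score | causes) = 1 − (1−0.059)·∏(1−qᵢ) over the active causes.
Weight on easy paper=true, given the evidence: 0.064053 + 0.004368 = 0.068421
Denominator P(high score): 0.059*0.96*0.85 + 0.44481*0.96*0.15 + 0.53891*0.04*0.85 + 0.727957*0.04*0.15 = 0.134888
P(easy paper | high score) = 0.068421/0.134888 ≈ 0.507

Pr[easy paper | high score] ≈ 0.507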